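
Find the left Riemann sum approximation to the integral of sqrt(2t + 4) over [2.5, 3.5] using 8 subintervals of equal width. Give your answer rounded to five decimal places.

Δt = (3.5 − 2.5)/8 = 0.125.
Left endpoints: 2.5, 2.625, 2.75, 2.875, 3, 3.125, 3.25, 3.375.
f(2.5) ≈ 3.00000, f(2.625) ≈ 3.04138, f(2.75) ≈ 3.08221, f(2.875) ≈ 3.12250, f(3) ≈ 3.16228, f(3.125) ≈ 3.20156, f(3.25) ≈ 3.24037, f(3.375) ≈ 3.27872.
Sum = Δt · [f(2.5) + f(2.625) + f(2.75) + ...].
Sum ≈ 3.14113.

3.14113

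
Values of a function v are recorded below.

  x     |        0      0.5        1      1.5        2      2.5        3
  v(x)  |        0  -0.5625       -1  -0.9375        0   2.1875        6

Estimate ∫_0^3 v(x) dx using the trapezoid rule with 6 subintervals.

1.34375

Δx = 0.5.
T_6 = (0.5/2)·[0 + 2·(-0.5625) + 2·(-1) + 2·(-0.9375) + 2·0 + 2·2.1875 + 6] = 1.34375.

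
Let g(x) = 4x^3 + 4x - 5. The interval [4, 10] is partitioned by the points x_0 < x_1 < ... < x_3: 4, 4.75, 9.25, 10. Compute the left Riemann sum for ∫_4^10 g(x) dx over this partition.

Subinterval widths: 0.75, 4.5, 0.75.
Left endpoints: 4, 4.75, 9.25.
g(4) = 267, g(4.75) = 442.6875, g(9.25) = 3197.8125.
Sum = Σ Δx_i · g(x_i).
Sum = 4590.703125.

4590.703125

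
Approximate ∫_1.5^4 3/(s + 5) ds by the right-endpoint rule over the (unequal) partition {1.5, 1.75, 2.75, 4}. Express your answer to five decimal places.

0.91487

Subinterval widths: 0.25, 1, 1.25.
Right endpoints: 1.75, 2.75, 4.
f(1.75) = 4/9, f(2.75) = 12/31, f(4) = 1/3.
Sum = Σ Δs_i · f(s_i).
Sum ≈ 0.91487.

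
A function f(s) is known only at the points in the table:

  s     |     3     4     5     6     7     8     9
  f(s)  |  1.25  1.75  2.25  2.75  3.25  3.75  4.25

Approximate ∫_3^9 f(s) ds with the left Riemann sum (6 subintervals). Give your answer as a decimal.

15

Δs = 1.
Sum = 1·[1.25 + 1.75 + 2.25 + 2.75 + 3.25 + 3.75] = 15.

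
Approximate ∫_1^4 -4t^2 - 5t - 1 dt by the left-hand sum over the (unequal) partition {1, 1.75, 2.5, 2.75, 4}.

Subinterval widths: 0.75, 0.75, 0.25, 1.25.
Left endpoints: 1, 1.75, 2.5, 2.75.
f(1) = -10, f(1.75) = -22, f(2.5) = -38.5, f(2.75) = -45.
Sum = Σ Δt_i · f(t_i).
Sum = -89.875.

-89.875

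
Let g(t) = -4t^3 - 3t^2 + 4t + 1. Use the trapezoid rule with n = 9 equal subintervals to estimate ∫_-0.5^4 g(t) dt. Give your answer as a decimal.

-288.5625

Δt = (4 − (-0.5))/9 = 0.5.
g(-0.5) = -1.25, g(0) = 1, g(0.5) = 1.75, g(1) = -2, g(1.5) = -13.25, g(2) = -35, g(2.5) = -70.25, g(3) = -122, g(3.5) = -193.25, g(4) = -287.
T_9 = (Δt/2)·[g(t_0) + 2g(t_1) + ... + 2g(t_{8}) + g(t_9)].
Sum = -288.5625.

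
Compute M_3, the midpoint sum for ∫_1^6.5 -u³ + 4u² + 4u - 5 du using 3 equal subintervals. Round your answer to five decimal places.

-15.01360

Δu = (6.5 − 1)/3 = 11/6.
Midpoints: 23/12, 3.75, 67/12.
f(23/12) = 17833/1728, f(3.75) = 13.515625, f(67/12) = -55339/1728.
Sum = Δu · [f(23/12) + f(3.75) + f(67/12)].
Sum ≈ -15.01360.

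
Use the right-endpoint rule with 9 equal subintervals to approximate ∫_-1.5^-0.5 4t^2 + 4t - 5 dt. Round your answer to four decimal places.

Δt = (-0.5 − (-1.5))/9 = 1/9.
Right endpoints: -25/18, -23/18, -7/6, -19/18, -17/18, -5/6, -13/18, -11/18, -0.5.
f(-25/18) = -230/81, f(-23/18) = -290/81, f(-7/6) = -38/9, f(-19/18) = -386/81, f(-17/18) = -422/81, f(-5/6) = -50/9, f(-13/18) = -470/81, f(-11/18) = -482/81, f(-0.5) = -6.
Sum = Δt · [f(-25/18) + f(-23/18) + f(-7/6) + ...].
Sum ≈ -4.8807.

-4.8807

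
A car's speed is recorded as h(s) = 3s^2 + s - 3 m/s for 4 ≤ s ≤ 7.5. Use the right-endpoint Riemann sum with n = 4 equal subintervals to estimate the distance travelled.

Δs = (7.5 − 4)/4 = 0.875.
Right endpoints: 4.875, 5.75, 6.625, 7.5.
h(4.875) = 73.171875, h(5.75) = 101.9375, h(6.625) = 135.296875, h(7.5) = 173.25.
Sum = Δs · [h(4.875) + h(5.75) + h(6.625) + h(7.5)].
Sum = 423.19921875.

423.19921875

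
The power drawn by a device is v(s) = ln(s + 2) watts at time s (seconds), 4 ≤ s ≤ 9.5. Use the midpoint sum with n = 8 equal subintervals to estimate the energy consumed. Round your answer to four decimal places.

11.8380

Δs = (9.5 − 4)/8 = 0.6875.
Midpoints: 4.34375, 5.03125, 5.71875, 6.40625, 7.09375, 7.78125, 8.46875, 9.15625.
v(4.34375) ≈ 1.8475, v(5.03125) ≈ 1.9504, v(5.71875) ≈ 2.0437, v(6.40625) ≈ 2.1290, v(7.09375) ≈ 2.2076, v(7.78125) ≈ 2.2805, v(8.46875) ≈ 2.3484, v(9.15625) ≈ 2.4120.
Sum = Δs · [v(4.34375) + v(5.03125) + v(5.71875) + ...].
Sum ≈ 11.8380.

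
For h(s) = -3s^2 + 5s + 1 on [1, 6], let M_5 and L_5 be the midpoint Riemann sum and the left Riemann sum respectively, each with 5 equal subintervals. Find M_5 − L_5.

M_5 = -121.25.
L_5 = -85.
M_5 − L_5 = -36.25.

-36.25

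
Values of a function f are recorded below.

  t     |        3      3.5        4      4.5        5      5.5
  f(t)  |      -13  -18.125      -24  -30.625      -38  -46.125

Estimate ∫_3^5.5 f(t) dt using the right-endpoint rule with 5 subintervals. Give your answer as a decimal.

-78.4375

Δt = 0.5.
Sum = 0.5·[(-18.125) + (-24) + (-30.625) + (-38) + (-46.125)] = -78.4375.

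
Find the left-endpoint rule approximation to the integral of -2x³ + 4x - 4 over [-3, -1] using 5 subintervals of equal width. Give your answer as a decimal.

25.44

Δx = (-1 − (-3))/5 = 0.4.
Left endpoints: -3, -2.6, -2.2, -1.8, -1.4.
f(-3) = 38, f(-2.6) = 20.752, f(-2.2) = 8.496, f(-1.8) = 0.464, f(-1.4) = -4.112.
Sum = Δx · [f(-3) + f(-2.6) + f(-2.2) + f(-1.8) + f(-1.4)].
Sum = 25.44.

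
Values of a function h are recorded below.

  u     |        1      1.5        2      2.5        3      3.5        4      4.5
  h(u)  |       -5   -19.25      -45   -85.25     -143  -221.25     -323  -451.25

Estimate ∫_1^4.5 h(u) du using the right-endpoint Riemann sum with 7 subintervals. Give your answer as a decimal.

Δu = 0.5.
Sum = 0.5·[(-19.25) + (-45) + (-85.25) + (-143) + (-221.25) + (-323) + (-451.25)] = -644.

-644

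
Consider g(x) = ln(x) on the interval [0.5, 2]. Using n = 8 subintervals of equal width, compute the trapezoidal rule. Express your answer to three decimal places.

Δx = (2 − 0.5)/8 = 0.1875.
g(0.5) ≈ -0.693, g(0.6875) ≈ -0.375, g(0.875) ≈ -0.134, g(1.0625) ≈ 0.061, g(1.25) ≈ 0.223, g(1.4375) ≈ 0.363, g(1.625) ≈ 0.486, g(1.8125) ≈ 0.595, g(2) ≈ 0.693.
T_8 = (Δx/2)·[g(x_0) + 2g(x_1) + ... + 2g(x_{7}) + g(x_8)].
Sum ≈ 0.228.

0.228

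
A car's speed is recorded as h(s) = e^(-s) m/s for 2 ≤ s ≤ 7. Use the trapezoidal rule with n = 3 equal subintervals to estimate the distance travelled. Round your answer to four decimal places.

0.1642

Δs = (7 − 2)/3 = 5/3.
h(2) ≈ 0.1353, h(11/3) ≈ 0.0256, h(16/3) ≈ 0.0048, h(7) ≈ 0.0009.
T_3 = (Δs/2)·[h(s_0) + 2h(s_1) + 2h(s_2) + h(s_3)].
Sum ≈ 0.1642.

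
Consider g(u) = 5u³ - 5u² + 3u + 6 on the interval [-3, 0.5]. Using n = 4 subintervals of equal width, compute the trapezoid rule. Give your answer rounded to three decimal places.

Δu = (0.5 − (-3))/4 = 0.875.
g(-3) = -183, g(-2.125) = -36317/512, g(-1.25) = -15.328125, g(-0.375) = 2001/512, g(0.5) = 6.875.
T_4 = (Δu/2)·[g(u_0) + 2g(u_1) + 2g(u_2) + 2g(u_3) + g(u_4)].
Sum ≈ -149.112.

-149.112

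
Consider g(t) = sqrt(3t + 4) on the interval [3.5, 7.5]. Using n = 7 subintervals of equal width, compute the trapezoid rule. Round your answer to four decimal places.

18.0423

Δt = (7.5 − 3.5)/7 = 4/7.
g(3.5) ≈ 3.8079, g(57/14) ≈ 4.0267, g(65/14) ≈ 4.2342, g(73/14) ≈ 4.4320, g(81/14) ≈ 4.6214, g(89/14) ≈ 4.8033, g(97/14) ≈ 4.9785, g(7.5) ≈ 5.1478.
T_7 = (Δt/2)·[g(t_0) + 2g(t_1) + ... + 2g(t_{6}) + g(t_7)].
Sum ≈ 18.0423.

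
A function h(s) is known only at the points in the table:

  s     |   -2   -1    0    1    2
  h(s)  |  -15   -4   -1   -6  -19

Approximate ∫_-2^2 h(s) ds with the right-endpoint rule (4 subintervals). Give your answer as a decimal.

-30

Δs = 1.
Sum = 1·[(-4) + (-1) + (-6) + (-19)] = -30.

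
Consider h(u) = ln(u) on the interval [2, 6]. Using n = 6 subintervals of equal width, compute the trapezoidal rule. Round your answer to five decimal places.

Δu = (6 − 2)/6 = 2/3.
h(2) ≈ 0.69315, h(8/3) ≈ 0.98083, h(10/3) ≈ 1.20397, h(4) ≈ 1.38629, h(14/3) ≈ 1.54045, h(16/3) ≈ 1.67398, h(6) ≈ 1.79176.
T_6 = (Δu/2)·[h(u_0) + 2h(u_1) + ... + 2h(u_{5}) + h(u_6)].
Sum ≈ 5.35198.

5.35198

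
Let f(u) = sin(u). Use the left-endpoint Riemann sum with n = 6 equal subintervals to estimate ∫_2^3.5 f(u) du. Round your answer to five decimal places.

Δu = (3.5 − 2)/6 = 0.25.
Left endpoints: 2, 2.25, 2.5, 2.75, 3, 3.25.
f(2) ≈ 0.90930, f(2.25) ≈ 0.77807, f(2.5) ≈ 0.59847, f(2.75) ≈ 0.38166, f(3) ≈ 0.14112, f(3.25) ≈ -0.10820.
Sum = Δu · [f(2) + f(2.25) + f(2.5) + ...].
Sum ≈ 0.67511.

0.67511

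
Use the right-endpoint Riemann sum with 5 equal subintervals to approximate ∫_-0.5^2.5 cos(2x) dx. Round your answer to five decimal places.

Δx = (2.5 − (-0.5))/5 = 0.6.
Right endpoints: 0.1, 0.7, 1.3, 1.9, 2.5.
f(0.1) ≈ 0.98007, f(0.7) ≈ 0.16997, f(1.3) ≈ -0.85689, f(1.9) ≈ -0.79097, f(2.5) ≈ 0.28366.
Sum = Δx · [f(0.1) + f(0.7) + f(1.3) + f(1.9) + f(2.5)].
Sum ≈ -0.12850.

-0.12850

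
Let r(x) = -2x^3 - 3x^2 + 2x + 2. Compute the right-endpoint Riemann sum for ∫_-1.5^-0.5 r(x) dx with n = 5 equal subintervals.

-0.58

Δx = (-0.5 − (-1.5))/5 = 0.2.
Right endpoints: -1.3, -1.1, -0.9, -0.7, -0.5.
r(-1.3) = -1.276, r(-1.1) = -1.168, r(-0.9) = -0.772, r(-0.7) = -0.184, r(-0.5) = 0.5.
Sum = Δx · [r(-1.3) + r(-1.1) + r(-0.9) + r(-0.7) + r(-0.5)].
Sum = -0.58.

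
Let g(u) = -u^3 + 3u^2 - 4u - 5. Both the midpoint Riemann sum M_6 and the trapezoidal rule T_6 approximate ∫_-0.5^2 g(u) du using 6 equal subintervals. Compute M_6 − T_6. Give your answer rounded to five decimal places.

M_6 ≈ -15.8865017.
T_6 ≈ -15.8051215.
M_6 − T_6 ≈ -0.08138.

-0.08138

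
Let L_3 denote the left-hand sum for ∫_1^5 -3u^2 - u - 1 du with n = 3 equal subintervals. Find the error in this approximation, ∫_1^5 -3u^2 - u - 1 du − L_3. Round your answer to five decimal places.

-47.11111

Exact integral: ∫_1^5 f(u) du = -140.
L_3 ≈ -92.8888889.
Error ≈ -140 − (-92.8888889) ≈ -47.11111.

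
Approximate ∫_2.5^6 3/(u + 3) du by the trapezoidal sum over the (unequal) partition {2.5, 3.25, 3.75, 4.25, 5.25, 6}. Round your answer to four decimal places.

Subinterval widths: 0.75, 0.5, 0.5, 1, 0.75.
f(2.5) = 6/11, f(3.25) = 0.48, f(3.75) = 4/9, f(4.25) = 12/29, f(5.25) = 4/11, f(6) = 1/3.
On each subinterval the trapezoid contributes (Δu_i/2)·[f(u_{i-1}) + f(u_i)].
Sum ≈ 1.4803.

1.4803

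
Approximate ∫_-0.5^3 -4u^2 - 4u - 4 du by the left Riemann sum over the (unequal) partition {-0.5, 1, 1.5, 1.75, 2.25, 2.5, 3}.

-54.6875

Subinterval widths: 1.5, 0.5, 0.25, 0.5, 0.25, 0.5.
Left endpoints: -0.5, 1, 1.5, 1.75, 2.25, 2.5.
f(-0.5) = -3, f(1) = -12, f(1.5) = -19, f(1.75) = -23.25, f(2.25) = -33.25, f(2.5) = -39.
Sum = Σ Δu_i · f(u_i).
Sum = -54.6875.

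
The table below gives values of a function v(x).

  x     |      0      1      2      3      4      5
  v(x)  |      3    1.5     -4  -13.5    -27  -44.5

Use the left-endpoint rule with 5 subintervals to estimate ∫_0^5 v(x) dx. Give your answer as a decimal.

Δx = 1.
Sum = 1·[3 + 1.5 + (-4) + (-13.5) + (-27)] = -40.

-40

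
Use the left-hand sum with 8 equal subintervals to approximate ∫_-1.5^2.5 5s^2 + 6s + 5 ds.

Δs = (2.5 − (-1.5))/8 = 0.5.
Left endpoints: -1.5, -1, -0.5, 0, 0.5, 1, 1.5, 2.
f(-1.5) = 7.25, f(-1) = 4, f(-0.5) = 3.25, f(0) = 5, f(0.5) = 9.25, f(1) = 16, f(1.5) = 25.25, f(2) = 37.
Sum = Δs · [f(-1.5) + f(-1) + f(-0.5) + ...].
Sum = 53.5.

53.5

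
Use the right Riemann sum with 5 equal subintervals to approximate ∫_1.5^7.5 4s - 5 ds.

92.4

Δs = (7.5 − 1.5)/5 = 1.2.
Right endpoints: 2.7, 3.9, 5.1, 6.3, 7.5.
f(2.7) = 5.8, f(3.9) = 10.6, f(5.1) = 15.4, f(6.3) = 20.2, f(7.5) = 25.
Sum = Δs · [f(2.7) + f(3.9) + f(5.1) + f(6.3) + f(7.5)].
Sum = 92.4.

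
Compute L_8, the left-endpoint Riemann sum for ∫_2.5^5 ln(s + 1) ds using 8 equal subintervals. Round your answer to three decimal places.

Δs = (5 − 2.5)/8 = 0.3125.
Left endpoints: 2.5, 2.8125, 3.125, 3.4375, 3.75, 4.0625, 4.375, 4.6875.
f(2.5) ≈ 1.253, f(2.8125) ≈ 1.338, f(3.125) ≈ 1.417, f(3.4375) ≈ 1.490, f(3.75) ≈ 1.558, f(4.0625) ≈ 1.622, f(4.375) ≈ 1.682, f(4.6875) ≈ 1.738.
Sum = Δs · [f(2.5) + f(2.8125) + f(3.125) + ...].
Sum ≈ 3.781.

3.781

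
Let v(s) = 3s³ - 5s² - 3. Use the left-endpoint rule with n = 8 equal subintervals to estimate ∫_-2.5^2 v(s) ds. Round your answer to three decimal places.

-94.990

Δs = (2 − (-2.5))/8 = 0.5625.
Left endpoints: -2.5, -1.9375, -1.375, -0.8125, -0.25, 0.3125, 0.875, 1.4375.
v(-2.5) = -81.125, v(-1.9375) = -178541/4096, v(-1.375) = -10369/512, v(-0.8125) = -32399/4096, v(-0.25) = -3.359375, v(0.3125) = -13913/4096, v(0.875) = -2467/512, v(1.4375) = -18107/4096.
Sum = Δs · [v(-2.5) + v(-1.9375) + v(-1.375) + ...].
Sum ≈ -94.990.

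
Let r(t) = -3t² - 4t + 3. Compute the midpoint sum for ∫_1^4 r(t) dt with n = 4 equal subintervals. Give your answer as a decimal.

-83.578125

Δt = (4 − 1)/4 = 0.75.
Midpoints: 1.375, 2.125, 2.875, 3.625.
r(1.375) = -8.171875, r(2.125) = -19.046875, r(2.875) = -33.296875, r(3.625) = -50.921875.
Sum = Δt · [r(1.375) + r(2.125) + r(2.875) + r(3.625)].
Sum = -83.578125.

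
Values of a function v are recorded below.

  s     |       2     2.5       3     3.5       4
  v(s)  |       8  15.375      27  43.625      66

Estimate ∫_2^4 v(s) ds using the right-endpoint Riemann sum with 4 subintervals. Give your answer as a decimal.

Δs = 0.5.
Sum = 0.5·[15.375 + 27 + 43.625 + 66] = 76.

76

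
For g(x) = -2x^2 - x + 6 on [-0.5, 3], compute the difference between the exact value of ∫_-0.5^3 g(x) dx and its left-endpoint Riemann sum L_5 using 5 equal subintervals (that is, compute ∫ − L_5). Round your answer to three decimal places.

-6.778

Exact integral: ∫_-0.5^3 g(x) dx ≈ -1.45833.
L_5 = 5.32.
Error ≈ -1.45833 − 5.32 ≈ -6.778.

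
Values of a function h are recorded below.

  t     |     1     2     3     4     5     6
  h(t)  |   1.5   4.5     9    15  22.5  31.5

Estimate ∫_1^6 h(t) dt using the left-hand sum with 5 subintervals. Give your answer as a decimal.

Δt = 1.
Sum = 1·[1.5 + 4.5 + 9 + 15 + 22.5] = 52.5.

52.5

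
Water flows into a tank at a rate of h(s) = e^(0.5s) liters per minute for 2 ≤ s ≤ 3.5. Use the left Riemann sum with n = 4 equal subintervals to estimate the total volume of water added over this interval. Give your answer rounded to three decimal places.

Δs = (3.5 − 2)/4 = 0.375.
Left endpoints: 2, 2.375, 2.75, 3.125.
h(2) ≈ 2.718, h(2.375) ≈ 3.279, h(2.75) ≈ 3.955, h(3.125) ≈ 4.771.
Sum = Δs · [h(2) + h(2.375) + h(2.75) + h(3.125)].
Sum ≈ 5.521.

5.521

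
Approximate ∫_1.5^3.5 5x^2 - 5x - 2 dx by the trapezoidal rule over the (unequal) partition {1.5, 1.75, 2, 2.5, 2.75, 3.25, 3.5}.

Subinterval widths: 0.25, 0.25, 0.5, 0.25, 0.5, 0.25.
f(1.5) = 1.75, f(1.75) = 4.5625, f(2) = 8, f(2.5) = 16.75, f(2.75) = 22.0625, f(3.25) = 34.5625, f(3.5) = 41.75.
On each subinterval the trapezoid contributes (Δx_i/2)·[f(x_{i-1}) + f(x_i)].
Sum = 37.09375.

37.09375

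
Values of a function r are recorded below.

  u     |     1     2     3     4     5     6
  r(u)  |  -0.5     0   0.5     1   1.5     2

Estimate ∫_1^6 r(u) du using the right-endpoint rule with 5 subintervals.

Δu = 1.
Sum = 1·[0 + 0.5 + 1 + 1.5 + 2] = 5.

5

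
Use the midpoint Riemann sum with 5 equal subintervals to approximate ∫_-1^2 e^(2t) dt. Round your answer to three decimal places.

Δt = (2 − (-1))/5 = 0.6.
Midpoints: -0.7, -0.1, 0.5, 1.1, 1.7.
f(-0.7) ≈ 0.247, f(-0.1) ≈ 0.819, f(0.5) ≈ 2.718, f(1.1) ≈ 9.025, f(1.7) ≈ 29.964.
Sum = Δt · [f(-0.7) + f(-0.1) + f(0.5) + f(1.1) + f(1.7)].
Sum ≈ 25.664.

25.664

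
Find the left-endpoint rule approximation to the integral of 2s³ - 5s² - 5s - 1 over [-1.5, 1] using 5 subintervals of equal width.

Δs = (1 − (-1.5))/5 = 0.5.
Left endpoints: -1.5, -1, -0.5, 0, 0.5.
f(-1.5) = -11.5, f(-1) = -3, f(-0.5) = 0, f(0) = -1, f(0.5) = -4.5.
Sum = Δs · [f(-1.5) + f(-1) + f(-0.5) + f(0) + f(0.5)].
Sum = -10.

-10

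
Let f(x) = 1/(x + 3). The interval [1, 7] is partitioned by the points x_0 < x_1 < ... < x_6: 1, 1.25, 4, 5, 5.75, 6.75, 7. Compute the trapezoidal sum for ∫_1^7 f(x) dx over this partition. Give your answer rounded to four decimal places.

Subinterval widths: 0.25, 2.75, 1, 0.75, 1, 0.25.
f(1) = 0.25, f(1.25) = 4/17, f(4) = 1/7, f(5) = 0.125, f(5.75) = 4/35, f(6.75) = 4/39, f(7) = 0.1.
On each subinterval the trapezoid contributes (Δx_i/2)·[f(x_{i-1}) + f(x_i)].
Sum ≈ 0.9380.

0.9380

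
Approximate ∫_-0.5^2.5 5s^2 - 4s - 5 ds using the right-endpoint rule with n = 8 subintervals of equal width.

Δs = (2.5 − (-0.5))/8 = 0.375.
Right endpoints: -0.125, 0.25, 0.625, 1, 1.375, 1.75, 2.125, 2.5.
f(-0.125) = -4.421875, f(0.25) = -5.6875, f(0.625) = -5.546875, f(1) = -4, f(1.375) = -1.046875, f(1.75) = 3.3125, f(2.125) = 9.078125, f(2.5) = 16.25.
Sum = Δs · [f(-0.125) + f(0.25) + f(0.625) + ...].
Sum = 2.9765625.

2.9765625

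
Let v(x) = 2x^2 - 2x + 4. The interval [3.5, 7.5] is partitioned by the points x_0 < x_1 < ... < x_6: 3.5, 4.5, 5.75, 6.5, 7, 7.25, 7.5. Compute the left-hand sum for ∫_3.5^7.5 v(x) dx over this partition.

Subinterval widths: 1, 1.25, 0.75, 0.5, 0.25, 0.25.
Left endpoints: 3.5, 4.5, 5.75, 6.5, 7, 7.25.
v(3.5) = 21.5, v(4.5) = 35.5, v(5.75) = 58.625, v(6.5) = 75.5, v(7) = 88, v(7.25) = 94.625.
Sum = Σ Δx_i · v(x_i).
Sum = 193.25.

193.25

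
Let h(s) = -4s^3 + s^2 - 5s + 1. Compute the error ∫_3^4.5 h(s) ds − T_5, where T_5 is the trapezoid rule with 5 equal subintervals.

0.99

Exact integral: ∫_3^4.5 h(s) ds = -334.3125.
T_5 = -335.3025.
Error = -334.3125 − (-335.3025) = 0.99.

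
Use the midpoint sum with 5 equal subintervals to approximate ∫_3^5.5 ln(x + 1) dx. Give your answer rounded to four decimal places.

Δx = (5.5 − 3)/5 = 0.5.
Midpoints: 3.25, 3.75, 4.25, 4.75, 5.25.
f(3.25) ≈ 1.4469, f(3.75) ≈ 1.5581, f(4.25) ≈ 1.6582, f(4.75) ≈ 1.7492, f(5.25) ≈ 1.8326.
Sum = Δx · [f(3.25) + f(3.75) + f(4.25) + f(4.75) + f(5.25)].
Sum ≈ 4.1225.

4.1225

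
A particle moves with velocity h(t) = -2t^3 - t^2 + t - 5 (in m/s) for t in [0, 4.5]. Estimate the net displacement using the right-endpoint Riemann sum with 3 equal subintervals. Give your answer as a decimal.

-420.75

Δt = (4.5 − 0)/3 = 1.5.
Right endpoints: 1.5, 3, 4.5.
h(1.5) = -12.5, h(3) = -65, h(4.5) = -203.
Sum = Δt · [h(1.5) + h(3) + h(4.5)].
Sum = -420.75.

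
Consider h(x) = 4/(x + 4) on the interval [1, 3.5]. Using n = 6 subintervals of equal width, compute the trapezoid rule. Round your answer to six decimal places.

1.623145

Δx = (3.5 − 1)/6 = 5/12.
h(1) = 0.8, h(17/12) = 48/65, h(11/6) = 24/35, h(2.25) = 0.64, h(8/3) = 0.6, h(37/12) = 48/85, h(3.5) = 8/15.
T_6 = (Δx/2)·[h(x_0) + 2h(x_1) + ... + 2h(x_{5}) + h(x_6)].
Sum ≈ 1.623145.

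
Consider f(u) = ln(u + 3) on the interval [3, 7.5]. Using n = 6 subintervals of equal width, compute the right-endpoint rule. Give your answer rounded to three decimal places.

Δu = (7.5 − 3)/6 = 0.75.
Right endpoints: 3.75, 4.5, 5.25, 6, 6.75, 7.5.
f(3.75) ≈ 1.910, f(4.5) ≈ 2.015, f(5.25) ≈ 2.110, f(6) ≈ 2.197, f(6.75) ≈ 2.277, f(7.5) ≈ 2.351.
Sum = Δu · [f(3.75) + f(4.5) + f(5.25) + ...].
Sum ≈ 9.645.

9.645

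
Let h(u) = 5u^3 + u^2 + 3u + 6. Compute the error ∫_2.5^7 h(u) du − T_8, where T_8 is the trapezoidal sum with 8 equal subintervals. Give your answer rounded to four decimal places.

Exact integral: ∫_2.5^7 h(u) du = 3152.671875.
T_8 ≈ 3169.817139.
Error ≈ 3152.671875 − 3169.817139 ≈ -17.1453.

-17.1453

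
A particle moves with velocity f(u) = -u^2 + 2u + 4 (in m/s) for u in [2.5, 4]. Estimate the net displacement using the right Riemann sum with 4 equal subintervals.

Δu = (4 − 2.5)/4 = 0.375.
Right endpoints: 2.875, 3.25, 3.625, 4.
f(2.875) = 1.484375, f(3.25) = -0.0625, f(3.625) = -1.890625, f(4) = -4.
Sum = Δu · [f(2.875) + f(3.25) + f(3.625) + f(4)].
Sum = -1.67578125.

-1.67578125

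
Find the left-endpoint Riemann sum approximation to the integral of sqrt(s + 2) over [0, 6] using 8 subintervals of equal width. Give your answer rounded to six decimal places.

12.660738

Δs = (6 − 0)/8 = 0.75.
Left endpoints: 0, 0.75, 1.5, 2.25, 3, 3.75, 4.5, 5.25.
f(0) ≈ 1.414214, f(0.75) ≈ 1.658312, f(1.5) ≈ 1.870829, f(2.25) ≈ 2.061553, f(3) ≈ 2.236068, f(3.75) ≈ 2.397916, f(4.5) ≈ 2.549510, f(5.25) ≈ 2.692582.
Sum = Δs · [f(0) + f(0.75) + f(1.5) + ...].
Sum ≈ 12.660738.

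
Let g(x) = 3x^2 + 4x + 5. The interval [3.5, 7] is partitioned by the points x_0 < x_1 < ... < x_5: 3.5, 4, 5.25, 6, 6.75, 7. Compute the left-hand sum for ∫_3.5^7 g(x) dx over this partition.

340.5625

Subinterval widths: 0.5, 1.25, 0.75, 0.75, 0.25.
Left endpoints: 3.5, 4, 5.25, 6, 6.75.
g(3.5) = 55.75, g(4) = 69, g(5.25) = 108.6875, g(6) = 137, g(6.75) = 168.6875.
Sum = Σ Δx_i · g(x_i).
Sum = 340.5625.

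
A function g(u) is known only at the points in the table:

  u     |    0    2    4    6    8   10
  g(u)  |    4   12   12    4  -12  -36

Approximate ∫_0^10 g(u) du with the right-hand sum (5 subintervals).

Δu = 2.
Sum = 2·[12 + 12 + 4 + (-12) + (-36)] = -40.

-40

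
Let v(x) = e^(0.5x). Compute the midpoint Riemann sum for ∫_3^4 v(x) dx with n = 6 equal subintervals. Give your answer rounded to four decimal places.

Δx = (4 − 3)/6 = 1/6.
Midpoints: 37/12, 3.25, 41/12, 43/12, 3.75, 47/12.
v(37/12) ≈ 4.6724, v(3.25) ≈ 5.0784, v(41/12) ≈ 5.5198, v(43/12) ≈ 5.9994, v(3.75) ≈ 6.5208, v(47/12) ≈ 7.0875.
Sum = Δx · [v(37/12) + v(3.25) + v(41/12) + ...].
Sum ≈ 5.8131.

5.8131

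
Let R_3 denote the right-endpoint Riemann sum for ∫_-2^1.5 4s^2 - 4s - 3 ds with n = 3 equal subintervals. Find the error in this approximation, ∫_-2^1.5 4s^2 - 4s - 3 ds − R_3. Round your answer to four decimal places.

Exact integral: ∫_-2^1.5 f(s) ds ≈ 8.166667.
R_3 ≈ -0.907407.
Error ≈ 8.166667 − (-0.907407) ≈ 9.0741.

9.0741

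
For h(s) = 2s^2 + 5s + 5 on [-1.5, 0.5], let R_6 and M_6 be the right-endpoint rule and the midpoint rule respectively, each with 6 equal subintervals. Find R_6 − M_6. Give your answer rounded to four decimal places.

1.1111

R_6 ≈ 8.407407.
M_6 ≈ 7.296296.
R_6 − M_6 ≈ 1.1111.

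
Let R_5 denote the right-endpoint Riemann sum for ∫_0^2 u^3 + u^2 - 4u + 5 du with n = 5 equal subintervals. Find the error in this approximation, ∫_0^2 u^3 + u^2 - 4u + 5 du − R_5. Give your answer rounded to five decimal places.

-1.01333

Exact integral: ∫_0^2 f(u) du ≈ 8.6666667.
R_5 = 9.68.
Error ≈ 8.6666667 − 9.68 ≈ -1.01333.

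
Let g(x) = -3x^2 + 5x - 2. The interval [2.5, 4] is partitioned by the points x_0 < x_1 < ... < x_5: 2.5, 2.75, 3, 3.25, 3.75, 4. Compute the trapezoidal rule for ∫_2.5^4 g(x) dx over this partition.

Subinterval widths: 0.25, 0.25, 0.25, 0.5, 0.25.
g(2.5) = -8.25, g(2.75) = -10.9375, g(3) = -14, g(3.25) = -17.4375, g(3.75) = -25.4375, g(4) = -30.
On each subinterval the trapezoid contributes (Δx_i/2)·[g(x_{i-1}) + g(x_i)].
Sum = -27.09375.

-27.09375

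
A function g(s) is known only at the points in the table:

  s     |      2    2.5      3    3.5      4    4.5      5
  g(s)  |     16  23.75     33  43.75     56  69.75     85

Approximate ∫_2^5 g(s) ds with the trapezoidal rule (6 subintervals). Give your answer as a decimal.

138.375

Δs = 0.5.
T_6 = (0.5/2)·[16 + 2·23.75 + 2·33 + 2·43.75 + 2·56 + 2·69.75 + 85] = 138.375.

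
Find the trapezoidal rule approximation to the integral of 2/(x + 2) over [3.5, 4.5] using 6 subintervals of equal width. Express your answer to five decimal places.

0.33415

Δx = (4.5 − 3.5)/6 = 1/6.
f(3.5) = 4/11, f(11/3) = 6/17, f(23/6) = 12/35, f(4) = 1/3, f(25/6) = 12/37, f(13/3) = 6/19, f(4.5) = 4/13.
T_6 = (Δx/2)·[f(x_0) + 2f(x_1) + ... + 2f(x_{5}) + f(x_6)].
Sum ≈ 0.33415.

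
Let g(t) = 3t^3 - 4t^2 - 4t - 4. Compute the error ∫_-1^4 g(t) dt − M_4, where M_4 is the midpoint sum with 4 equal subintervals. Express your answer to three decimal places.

6.185

Exact integral: ∫_-1^4 g(t) dt ≈ 54.58333.
M_4 = 48.3984375.
Error ≈ 54.58333 − 48.3984375 ≈ 6.185.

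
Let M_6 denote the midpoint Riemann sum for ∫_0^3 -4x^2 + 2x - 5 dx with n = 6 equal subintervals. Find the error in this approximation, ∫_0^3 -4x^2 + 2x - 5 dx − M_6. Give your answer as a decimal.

Exact integral: ∫_0^3 f(x) dx = -42.
M_6 = -41.75.
Error = -42 − (-41.75) = -0.25.

-0.25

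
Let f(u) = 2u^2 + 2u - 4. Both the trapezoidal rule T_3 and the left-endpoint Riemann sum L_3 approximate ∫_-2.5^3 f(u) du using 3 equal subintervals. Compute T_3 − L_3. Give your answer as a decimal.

15.125

T_3 ≈ 15.328704.
L_3 ≈ 0.203704.
T_3 − L_3 = 15.125.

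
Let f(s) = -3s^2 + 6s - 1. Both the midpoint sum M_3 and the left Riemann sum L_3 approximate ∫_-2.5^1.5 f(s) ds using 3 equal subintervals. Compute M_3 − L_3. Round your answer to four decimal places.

29.3333

M_3 ≈ -33.222222.
L_3 ≈ -62.555556.
M_3 − L_3 ≈ 29.3333.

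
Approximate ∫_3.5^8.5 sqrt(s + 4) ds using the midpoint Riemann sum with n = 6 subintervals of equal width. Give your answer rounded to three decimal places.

15.771

Δs = (8.5 − 3.5)/6 = 5/6.
Midpoints: 47/12, 4.75, 67/12, 77/12, 7.25, 97/12.
f(47/12) ≈ 2.814, f(4.75) ≈ 2.958, f(67/12) ≈ 3.096, f(77/12) ≈ 3.227, f(7.25) ≈ 3.354, f(97/12) ≈ 3.476.
Sum = Δs · [f(47/12) + f(4.75) + f(67/12) + ...].
Sum ≈ 15.771.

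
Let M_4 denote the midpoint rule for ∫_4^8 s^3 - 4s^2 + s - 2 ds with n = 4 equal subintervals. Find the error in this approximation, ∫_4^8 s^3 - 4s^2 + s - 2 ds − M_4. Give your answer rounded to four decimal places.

Exact integral: ∫_4^8 f(s) ds ≈ 378.666667.
M_4 = 374.
Error ≈ 378.666667 − 374 ≈ 4.6667.

4.6667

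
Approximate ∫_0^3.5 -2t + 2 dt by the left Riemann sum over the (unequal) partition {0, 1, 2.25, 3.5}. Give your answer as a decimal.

Subinterval widths: 1, 1.25, 1.25.
Left endpoints: 0, 1, 2.25.
f(0) = 2, f(1) = 0, f(2.25) = -2.5.
Sum = Σ Δt_i · f(t_i).
Sum = -1.125.

-1.125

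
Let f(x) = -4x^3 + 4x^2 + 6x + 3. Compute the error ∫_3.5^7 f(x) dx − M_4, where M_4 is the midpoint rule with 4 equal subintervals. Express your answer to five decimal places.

-13.17513

Exact integral: ∫_3.5^7 f(x) dx ≈ -1730.0208333.
M_4 ≈ -1716.8457031.
Error ≈ -1730.0208333 − (-1716.8457031) ≈ -13.17513.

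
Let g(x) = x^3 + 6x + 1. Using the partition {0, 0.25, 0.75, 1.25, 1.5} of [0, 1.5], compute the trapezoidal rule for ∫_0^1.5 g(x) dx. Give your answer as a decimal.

9.62109375

Subinterval widths: 0.25, 0.5, 0.5, 0.25.
g(0) = 1, g(0.25) = 2.515625, g(0.75) = 5.921875, g(1.25) = 10.453125, g(1.5) = 13.375.
On each subinterval the trapezoid contributes (Δx_i/2)·[g(x_{i-1}) + g(x_i)].
Sum = 9.62109375.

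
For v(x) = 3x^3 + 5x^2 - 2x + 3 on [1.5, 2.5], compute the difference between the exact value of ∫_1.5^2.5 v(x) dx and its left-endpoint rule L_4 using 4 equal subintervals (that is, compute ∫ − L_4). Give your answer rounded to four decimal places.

Exact integral: ∫_1.5^2.5 v(x) dx ≈ 44.916667.
L_4 = 38.3125.
Error ≈ 44.916667 − 38.3125 ≈ 6.6042.

6.6042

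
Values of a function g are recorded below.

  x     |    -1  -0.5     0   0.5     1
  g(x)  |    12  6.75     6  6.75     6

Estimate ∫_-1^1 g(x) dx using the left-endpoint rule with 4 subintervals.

Δx = 0.5.
Sum = 0.5·[12 + 6.75 + 6 + 6.75] = 15.75.

15.75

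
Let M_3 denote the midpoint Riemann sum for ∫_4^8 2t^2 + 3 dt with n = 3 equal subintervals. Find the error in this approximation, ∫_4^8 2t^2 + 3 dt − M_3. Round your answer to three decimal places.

Exact integral: ∫_4^8 f(t) dt ≈ 310.66667.
M_3 ≈ 309.48148.
Error ≈ 310.66667 − 309.48148 ≈ 1.185.

1.185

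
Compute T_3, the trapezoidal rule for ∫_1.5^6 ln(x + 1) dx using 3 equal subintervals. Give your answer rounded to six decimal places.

Δx = (6 − 1.5)/3 = 1.5.
f(1.5) ≈ 0.916291, f(3) ≈ 1.386294, f(4.5) ≈ 1.704748, f(6) ≈ 1.945910.
T_3 = (Δx/2)·[f(x_0) + 2f(x_1) + 2f(x_2) + f(x_3)].
Sum ≈ 6.783214.

6.783214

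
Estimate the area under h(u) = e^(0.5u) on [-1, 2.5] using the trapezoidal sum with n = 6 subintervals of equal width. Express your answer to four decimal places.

Δu = (2.5 − (-1))/6 = 7/12.
h(-1) ≈ 0.6065, h(-5/12) ≈ 0.8119, h(1/6) ≈ 1.0869, h(0.75) ≈ 1.4550, h(4/3) ≈ 1.9477, h(23/12) ≈ 2.6073, h(2.5) ≈ 3.4903.
T_6 = (Δu/2)·[h(u_0) + 2h(u_1) + ... + 2h(u_{5}) + h(u_6)].
Sum ≈ 5.8085.

5.8085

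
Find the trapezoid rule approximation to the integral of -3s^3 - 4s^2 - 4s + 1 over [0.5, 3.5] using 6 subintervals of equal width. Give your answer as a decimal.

Δs = (3.5 − 0.5)/6 = 0.5.
f(0.5) = -2.375, f(1) = -10, f(1.5) = -24.125, f(2) = -47, f(2.5) = -80.875, f(3) = -128, f(3.5) = -190.625.
T_6 = (Δs/2)·[f(s_0) + 2f(s_1) + ... + 2f(s_{5}) + f(s_6)].
Sum = -193.25.

-193.25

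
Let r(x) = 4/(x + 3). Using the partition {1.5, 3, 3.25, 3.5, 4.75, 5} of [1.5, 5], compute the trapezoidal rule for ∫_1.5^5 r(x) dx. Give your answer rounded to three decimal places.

Subinterval widths: 1.5, 0.25, 0.25, 1.25, 0.25.
r(1.5) = 8/9, r(3) = 2/3, r(3.25) = 0.64, r(3.5) = 8/13, r(4.75) = 16/31, r(5) = 0.5.
On each subinterval the trapezoid contributes (Δx_i/2)·[r(x_{i-1}) + r(x_i)].
Sum ≈ 2.321.

2.321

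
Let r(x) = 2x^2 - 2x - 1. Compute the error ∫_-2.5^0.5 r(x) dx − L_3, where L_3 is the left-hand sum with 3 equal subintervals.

Exact integral: ∫_-2.5^0.5 r(x) dx = 13.5.
L_3 = 23.5.
Error = 13.5 − 23.5 = -10.

-10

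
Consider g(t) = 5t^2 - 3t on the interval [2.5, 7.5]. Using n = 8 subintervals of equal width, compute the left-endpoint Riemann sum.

Δt = (7.5 − 2.5)/8 = 0.625.
Left endpoints: 2.5, 3.125, 3.75, 4.375, 5, 5.625, 6.25, 6.875.
g(2.5) = 23.75, g(3.125) = 39.453125, g(3.75) = 59.0625, g(4.375) = 82.578125, g(5) = 110, g(5.625) = 141.328125, g(6.25) = 176.5625, g(6.875) = 215.703125.
Sum = Δt · [g(2.5) + g(3.125) + g(3.75) + ...].
Sum = 530.2734375.

530.2734375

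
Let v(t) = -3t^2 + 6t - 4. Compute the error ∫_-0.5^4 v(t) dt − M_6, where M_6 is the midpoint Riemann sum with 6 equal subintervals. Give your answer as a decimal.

Exact integral: ∫_-0.5^4 v(t) dt = -34.875.
M_6 = -34.2421875.
Error = -34.875 − (-34.2421875) = -0.6328125.

-0.6328125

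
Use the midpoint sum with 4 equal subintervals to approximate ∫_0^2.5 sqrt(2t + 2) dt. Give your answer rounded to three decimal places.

Δt = (2.5 − 0)/4 = 0.625.
Midpoints: 0.3125, 0.9375, 1.5625, 2.1875.
f(0.3125) ≈ 1.620, f(0.9375) ≈ 1.969, f(1.5625) ≈ 2.264, f(2.1875) ≈ 2.525.
Sum = Δt · [f(0.3125) + f(0.9375) + f(1.5625) + f(2.1875)].
Sum ≈ 5.236.

5.236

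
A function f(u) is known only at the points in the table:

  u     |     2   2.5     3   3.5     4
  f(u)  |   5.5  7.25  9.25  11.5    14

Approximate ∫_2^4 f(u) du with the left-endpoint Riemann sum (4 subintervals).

Δu = 0.5.
Sum = 0.5·[5.5 + 7.25 + 9.25 + 11.5] = 16.75.

16.75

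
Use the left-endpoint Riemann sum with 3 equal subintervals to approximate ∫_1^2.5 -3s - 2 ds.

Δs = (2.5 − 1)/3 = 0.5.
Left endpoints: 1, 1.5, 2.
f(1) = -5, f(1.5) = -6.5, f(2) = -8.
Sum = Δs · [f(1) + f(1.5) + f(2)].
Sum = -9.75.

-9.75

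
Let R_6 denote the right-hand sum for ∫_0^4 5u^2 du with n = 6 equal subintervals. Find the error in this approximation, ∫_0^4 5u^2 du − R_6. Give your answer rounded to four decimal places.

-28.1481

Exact integral: ∫_0^4 f(u) du ≈ 106.666667.
R_6 ≈ 134.814815.
Error ≈ 106.666667 − 134.814815 ≈ -28.1481.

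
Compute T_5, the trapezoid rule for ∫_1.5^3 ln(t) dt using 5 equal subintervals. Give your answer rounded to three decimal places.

Δt = (3 − 1.5)/5 = 0.3.
f(1.5) ≈ 0.405, f(1.8) ≈ 0.588, f(2.1) ≈ 0.742, f(2.4) ≈ 0.875, f(2.7) ≈ 0.993, f(3) ≈ 1.099.
T_5 = (Δt/2)·[f(t_0) + 2f(t_1) + ... + 2f(t_{4}) + f(t_5)].
Sum ≈ 1.185.

1.185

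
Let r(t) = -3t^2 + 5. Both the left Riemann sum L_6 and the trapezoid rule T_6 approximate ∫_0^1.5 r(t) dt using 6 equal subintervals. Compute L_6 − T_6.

0.84375

L_6 = 4.921875.
T_6 = 4.078125.
L_6 − T_6 = 0.84375.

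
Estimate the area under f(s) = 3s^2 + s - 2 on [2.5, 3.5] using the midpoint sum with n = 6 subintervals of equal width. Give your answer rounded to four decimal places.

Δs = (3.5 − 2.5)/6 = 1/6.
Midpoints: 31/12, 2.75, 35/12, 37/12, 3.25, 41/12.
f(31/12) = 989/48, f(2.75) = 23.4375, f(35/12) = 26.4375, f(37/12) = 1421/48, f(3.25) = 32.9375, f(41/12) = 36.4375.
Sum = Δs · [f(31/12) + f(2.75) + f(35/12) + ...].
Sum ≈ 28.2431.

28.2431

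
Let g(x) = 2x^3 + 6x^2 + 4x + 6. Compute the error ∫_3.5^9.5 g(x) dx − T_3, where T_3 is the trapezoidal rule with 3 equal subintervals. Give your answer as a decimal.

-180

Exact integral: ∫_3.5^9.5 g(x) dx = 5818.5.
T_3 = 5998.5.
Error = 5818.5 − 5998.5 = -180.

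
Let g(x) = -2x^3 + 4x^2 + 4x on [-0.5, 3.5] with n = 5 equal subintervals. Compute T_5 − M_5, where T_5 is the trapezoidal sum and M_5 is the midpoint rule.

-3.2

T_5 = 4.2.
M_5 = 7.4.
T_5 − M_5 = -3.2.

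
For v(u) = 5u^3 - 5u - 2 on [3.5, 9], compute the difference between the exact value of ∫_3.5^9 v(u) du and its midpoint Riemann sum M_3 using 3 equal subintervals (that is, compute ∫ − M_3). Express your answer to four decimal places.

Exact integral: ∫_3.5^9 v(u) du = 7830.796875.
M_3 ≈ 7686.374132.
Error ≈ 7830.796875 − 7686.374132 ≈ 144.4227.

144.4227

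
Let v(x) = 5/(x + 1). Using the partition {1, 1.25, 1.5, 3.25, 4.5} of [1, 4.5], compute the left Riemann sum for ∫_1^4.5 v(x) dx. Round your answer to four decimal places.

Subinterval widths: 0.25, 0.25, 1.75, 1.25.
Left endpoints: 1, 1.25, 1.5, 3.25.
v(1) = 2.5, v(1.25) = 20/9, v(1.5) = 2, v(3.25) = 20/17.
Sum = Σ Δx_i · v(x_i).
Sum ≈ 6.1511.

6.1511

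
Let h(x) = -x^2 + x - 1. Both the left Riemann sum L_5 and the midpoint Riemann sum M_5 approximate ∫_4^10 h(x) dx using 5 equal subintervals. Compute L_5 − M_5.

L_5 = -230.64.
M_5 = -275.28.
L_5 − M_5 = 44.64.

44.64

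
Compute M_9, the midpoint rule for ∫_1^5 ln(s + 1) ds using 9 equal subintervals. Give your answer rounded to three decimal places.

5.367

Δs = (5 − 1)/9 = 4/9.
Midpoints: 11/9, 5/3, 19/9, 23/9, 3, 31/9, 35/9, 13/3, 43/9.
f(11/9) ≈ 0.799, f(5/3) ≈ 0.981, f(19/9) ≈ 1.135, f(23/9) ≈ 1.269, f(3) ≈ 1.386, f(31/9) ≈ 1.492, f(35/9) ≈ 1.587, f(13/3) ≈ 1.674, f(43/9) ≈ 1.754.
Sum = Δs · [f(11/9) + f(5/3) + f(19/9) + ...].
Sum ≈ 5.367.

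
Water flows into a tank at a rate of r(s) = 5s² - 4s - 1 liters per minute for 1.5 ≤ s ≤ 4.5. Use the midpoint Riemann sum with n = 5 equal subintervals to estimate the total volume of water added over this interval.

Δs = (4.5 − 1.5)/5 = 0.6.
Midpoints: 1.8, 2.4, 3, 3.6, 4.2.
r(1.8) = 8, r(2.4) = 18.2, r(3) = 32, r(3.6) = 49.4, r(4.2) = 70.4.
Sum = Δs · [r(1.8) + r(2.4) + r(3) + r(3.6) + r(4.2)].
Sum = 106.8.

106.8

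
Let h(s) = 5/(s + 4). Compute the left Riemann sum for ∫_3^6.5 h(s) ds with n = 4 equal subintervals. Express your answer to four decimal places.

Δs = (6.5 − 3)/4 = 0.875.
Left endpoints: 3, 3.875, 4.75, 5.625.
h(3) = 5/7, h(3.875) = 40/63, h(4.75) = 4/7, h(5.625) = 40/77.
Sum = Δs · [h(3) + h(3.875) + h(4.75) + h(5.625)].
Sum ≈ 2.1351.

2.1351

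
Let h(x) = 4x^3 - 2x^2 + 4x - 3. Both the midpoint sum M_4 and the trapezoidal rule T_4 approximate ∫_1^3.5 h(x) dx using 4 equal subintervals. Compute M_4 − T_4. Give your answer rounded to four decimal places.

-6.1035

M_4 ≈ 134.111328.
T_4 = 140.21484375.
M_4 − T_4 ≈ -6.1035.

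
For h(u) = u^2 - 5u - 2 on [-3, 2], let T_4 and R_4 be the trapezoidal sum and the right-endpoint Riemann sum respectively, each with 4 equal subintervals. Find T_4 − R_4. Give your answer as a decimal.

T_4 = 15.46875.
R_4 = -3.28125.
T_4 − R_4 = 18.75.

18.75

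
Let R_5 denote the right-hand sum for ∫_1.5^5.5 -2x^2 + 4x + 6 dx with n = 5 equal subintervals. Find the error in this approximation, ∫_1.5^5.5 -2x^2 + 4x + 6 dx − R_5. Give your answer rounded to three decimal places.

16.853

Exact integral: ∫_1.5^5.5 f(x) dx ≈ -28.66667.
R_5 = -45.52.
Error ≈ -28.66667 − (-45.52) ≈ 16.853.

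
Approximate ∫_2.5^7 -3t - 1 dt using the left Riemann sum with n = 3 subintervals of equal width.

Δt = (7 − 2.5)/3 = 1.5.
Left endpoints: 2.5, 4, 5.5.
f(2.5) = -8.5, f(4) = -13, f(5.5) = -17.5.
Sum = Δt · [f(2.5) + f(4) + f(5.5)].
Sum = -58.5.

-58.5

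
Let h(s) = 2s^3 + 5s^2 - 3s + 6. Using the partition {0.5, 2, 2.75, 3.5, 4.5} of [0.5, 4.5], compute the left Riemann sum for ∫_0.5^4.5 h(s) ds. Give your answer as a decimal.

Subinterval widths: 1.5, 0.75, 0.75, 1.
Left endpoints: 0.5, 2, 2.75, 3.5.
h(0.5) = 6, h(2) = 36, h(2.75) = 77.15625, h(3.5) = 142.5.
Sum = Σ Δs_i · h(s_i).
Sum = 236.3671875.

236.3671875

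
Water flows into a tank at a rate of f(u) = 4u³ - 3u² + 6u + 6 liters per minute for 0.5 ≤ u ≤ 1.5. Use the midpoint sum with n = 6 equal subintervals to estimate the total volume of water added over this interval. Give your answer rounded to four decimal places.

Δu = (1.5 − 0.5)/6 = 1/6.
Midpoints: 7/12, 0.75, 11/12, 13/12, 1.25, 17/12.
f(7/12) = 2003/216, f(0.75) = 10.5, f(11/12) = 2605/216, f(13/12) = 1519/108, f(1.25) = 16.625, f(17/12) = 536/27.
Sum = Δu · [f(7/12) + f(0.75) + f(11/12) + ...].
Sum ≈ 13.7292.

13.7292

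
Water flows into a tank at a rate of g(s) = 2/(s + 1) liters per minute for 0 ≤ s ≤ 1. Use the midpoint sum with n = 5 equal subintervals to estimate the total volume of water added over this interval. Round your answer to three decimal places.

Δs = (1 − 0)/5 = 0.2.
Midpoints: 0.1, 0.3, 0.5, 0.7, 0.9.
g(0.1) = 20/11, g(0.3) = 20/13, g(0.5) = 4/3, g(0.7) = 20/17, g(0.9) = 20/19.
Sum = Δs · [g(0.1) + g(0.3) + g(0.5) + g(0.7) + g(0.9)].
Sum ≈ 1.384.

1.384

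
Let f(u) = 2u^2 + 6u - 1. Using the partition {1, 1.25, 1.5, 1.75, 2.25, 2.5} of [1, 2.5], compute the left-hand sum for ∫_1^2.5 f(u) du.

Subinterval widths: 0.25, 0.25, 0.25, 0.5, 0.25.
Left endpoints: 1, 1.25, 1.5, 1.75, 2.25.
f(1) = 7, f(1.25) = 9.625, f(1.5) = 12.5, f(1.75) = 15.625, f(2.25) = 22.625.
Sum = Σ Δu_i · f(u_i).
Sum = 20.75.

20.75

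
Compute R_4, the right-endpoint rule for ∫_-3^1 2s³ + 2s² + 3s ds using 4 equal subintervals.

Δs = (1 − (-3))/4 = 1.
Right endpoints: -2, -1, 0, 1.
f(-2) = -14, f(-1) = -3, f(0) = 0, f(1) = 7.
Sum = Δs · [f(-2) + f(-1) + f(0) + f(1)].
Sum = -10.

-10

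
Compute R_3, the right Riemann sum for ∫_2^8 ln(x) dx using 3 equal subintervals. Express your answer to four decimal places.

Δx = (8 − 2)/3 = 2.
Right endpoints: 4, 6, 8.
f(4) ≈ 1.3863, f(6) ≈ 1.7918, f(8) ≈ 2.0794.
Sum = Δx · [f(4) + f(6) + f(8)].
Sum ≈ 10.5150.

10.5150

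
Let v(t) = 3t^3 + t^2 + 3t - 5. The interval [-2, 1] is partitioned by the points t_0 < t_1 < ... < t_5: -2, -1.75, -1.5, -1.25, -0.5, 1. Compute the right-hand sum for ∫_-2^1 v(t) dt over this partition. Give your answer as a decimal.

Subinterval widths: 0.25, 0.25, 0.25, 0.75, 1.5.
Right endpoints: -1.75, -1.5, -1.25, -0.5, 1.
v(-1.75) = -23.265625, v(-1.5) = -17.375, v(-1.25) = -13.046875, v(-0.5) = -6.625, v(1) = 2.
Sum = Σ Δt_i · v(t_i).
Sum = -15.390625.

-15.390625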